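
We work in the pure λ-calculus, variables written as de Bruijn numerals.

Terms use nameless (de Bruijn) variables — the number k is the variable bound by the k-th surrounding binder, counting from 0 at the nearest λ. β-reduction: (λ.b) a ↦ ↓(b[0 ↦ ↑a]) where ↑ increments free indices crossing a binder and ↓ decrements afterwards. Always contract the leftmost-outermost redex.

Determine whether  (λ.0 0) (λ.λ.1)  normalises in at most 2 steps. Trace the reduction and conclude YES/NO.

  start: (λ.0 0) (λ.λ.1)
  step 1: (λ.λ.1) (λ.λ.1)
  step 2: λ.λ.λ.1

Answer: YES — reaches normal form λ.λ.λ.1 in 2 ≤ 2 steps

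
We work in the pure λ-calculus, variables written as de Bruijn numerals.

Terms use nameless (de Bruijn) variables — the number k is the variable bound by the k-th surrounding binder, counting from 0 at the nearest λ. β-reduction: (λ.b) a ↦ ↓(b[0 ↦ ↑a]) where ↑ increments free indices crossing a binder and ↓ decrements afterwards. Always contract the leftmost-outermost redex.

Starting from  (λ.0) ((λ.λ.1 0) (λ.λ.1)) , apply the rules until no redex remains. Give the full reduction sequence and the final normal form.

  start: (λ.0) ((λ.λ.1 0) (λ.λ.1))
  step 1: (λ.λ.1 0) (λ.λ.1)
  step 2: λ.(λ.λ.1) 0
  step 3: λ.λ.1

Answer: normal form = λ.λ.1  (in 3 steps)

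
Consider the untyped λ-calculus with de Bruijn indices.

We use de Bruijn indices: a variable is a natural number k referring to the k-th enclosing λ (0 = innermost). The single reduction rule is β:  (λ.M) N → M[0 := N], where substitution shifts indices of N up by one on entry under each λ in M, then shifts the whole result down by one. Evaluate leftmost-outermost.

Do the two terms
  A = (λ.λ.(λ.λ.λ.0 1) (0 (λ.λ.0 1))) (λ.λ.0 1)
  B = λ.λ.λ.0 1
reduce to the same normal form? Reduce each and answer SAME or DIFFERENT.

Term A:
  start: (λ.λ.(λ.λ.λ.0 1) (0 (λ.λ.0 1))) (λ.λ.0 1)
  [1] λ.(λ.λ.λ.0 1) (0 (λ.λ.0 1))
  [2] λ.λ.λ.0 1

Term B:
  start: λ.λ.λ.0 1

Answer: SAME — A ⇓ λ.λ.λ.0 1, B ⇓ λ.λ.λ.0 1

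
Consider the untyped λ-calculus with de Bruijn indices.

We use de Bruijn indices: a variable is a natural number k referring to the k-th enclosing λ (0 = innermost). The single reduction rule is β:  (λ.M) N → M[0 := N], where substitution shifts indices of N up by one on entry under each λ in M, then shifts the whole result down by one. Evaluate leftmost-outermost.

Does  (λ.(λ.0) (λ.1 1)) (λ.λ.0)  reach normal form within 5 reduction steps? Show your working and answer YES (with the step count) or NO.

  start: (λ.(λ.0) (λ.1 1)) (λ.λ.0)
  step 1: (λ.0) (λ.(λ.λ.0) (λ.λ.0))
  step 2: λ.(λ.λ.0) (λ.λ.0)
  step 3: λ.λ.0

Answer: YES — reaches normal form λ.λ.0 in 3 ≤ 5 steps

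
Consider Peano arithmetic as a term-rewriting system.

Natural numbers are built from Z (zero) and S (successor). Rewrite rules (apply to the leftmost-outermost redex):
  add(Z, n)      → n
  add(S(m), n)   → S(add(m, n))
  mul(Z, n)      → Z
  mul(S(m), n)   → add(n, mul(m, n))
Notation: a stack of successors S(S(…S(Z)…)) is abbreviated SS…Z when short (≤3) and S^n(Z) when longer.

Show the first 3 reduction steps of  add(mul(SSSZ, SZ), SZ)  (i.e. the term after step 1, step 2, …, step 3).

  start: add(mul(SSSZ, SZ), SZ)
  [1] add(add(SZ, mul(SSZ, SZ)), SZ)
  [2] add(S(add(Z, mul(SSZ, SZ))), SZ)
  [3] S(add(add(Z, mul(SSZ, SZ)), SZ))

Answer: after 3 steps: S(add(add(Z, mul(SSZ, SZ)), SZ))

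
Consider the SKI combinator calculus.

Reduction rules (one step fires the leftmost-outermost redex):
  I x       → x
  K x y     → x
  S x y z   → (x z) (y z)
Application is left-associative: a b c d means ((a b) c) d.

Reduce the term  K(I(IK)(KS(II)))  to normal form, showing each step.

Answer: normal form = K(KS)  (in 3 steps)

Working:
  start: K(I(IK)(KS(II)))
  step 1: K(IK(KS(II)))
  step 2: K(K(KS(II)))
  step 3: K(KS)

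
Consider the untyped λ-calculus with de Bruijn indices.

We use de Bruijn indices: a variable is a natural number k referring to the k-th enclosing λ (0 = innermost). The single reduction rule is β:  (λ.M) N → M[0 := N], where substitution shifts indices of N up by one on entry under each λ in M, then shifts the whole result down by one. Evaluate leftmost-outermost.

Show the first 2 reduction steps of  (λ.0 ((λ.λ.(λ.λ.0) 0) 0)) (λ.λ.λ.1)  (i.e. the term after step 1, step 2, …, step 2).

Answer: after 2 steps: λ.λ.1

Derivation:
  start: (λ.0 ((λ.λ.(λ.λ.0) 0) 0)) (λ.λ.λ.1)
  →1  (λ.λ.λ.1) ((λ.λ.(λ.λ.0) 0) (λ.λ.λ.1))
  →2  λ.λ.1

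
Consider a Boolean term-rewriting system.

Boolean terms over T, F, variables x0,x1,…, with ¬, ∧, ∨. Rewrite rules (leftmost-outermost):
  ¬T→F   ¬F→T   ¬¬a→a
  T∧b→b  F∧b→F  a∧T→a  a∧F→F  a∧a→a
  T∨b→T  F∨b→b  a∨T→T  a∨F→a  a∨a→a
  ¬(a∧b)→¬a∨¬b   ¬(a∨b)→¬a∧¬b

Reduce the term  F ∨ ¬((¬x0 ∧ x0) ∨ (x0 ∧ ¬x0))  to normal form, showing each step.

  start: F ∨ ¬((¬x0 ∧ x0) ∨ (x0 ∧ ¬x0))
  →1  ¬((¬x0 ∧ x0) ∨ (x0 ∧ ¬x0))
  →2  ¬(¬x0 ∧ x0) ∧ ¬(x0 ∧ ¬x0)
  →3  (¬¬x0 ∨ ¬x0) ∧ ¬(x0 ∧ ¬x0)
  →4  (x0 ∨ ¬x0) ∧ ¬(x0 ∧ ¬x0)
  →5  (x0 ∨ ¬x0) ∧ (¬x0 ∨ ¬¬x0)
  →6  (x0 ∨ ¬x0) ∧ (¬x0 ∨ x0)

Answer: normal form = (x0 ∨ ¬x0) ∧ (¬x0 ∨ x0)  (in 6 steps)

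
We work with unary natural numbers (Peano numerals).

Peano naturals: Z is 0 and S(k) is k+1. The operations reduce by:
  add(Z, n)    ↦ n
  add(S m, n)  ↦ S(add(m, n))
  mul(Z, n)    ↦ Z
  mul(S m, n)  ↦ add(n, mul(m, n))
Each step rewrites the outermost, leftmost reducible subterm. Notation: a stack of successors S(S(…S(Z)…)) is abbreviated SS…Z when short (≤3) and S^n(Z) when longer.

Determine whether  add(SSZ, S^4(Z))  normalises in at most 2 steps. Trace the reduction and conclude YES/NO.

Answer: NO — after 2 steps the term is S(S(add(Z, S^4(Z)))), not yet normal

Working:
  start: add(SSZ, S^4(Z))
  →1  S(add(SZ, S^4(Z)))
  →2  S(S(add(Z, S^4(Z))))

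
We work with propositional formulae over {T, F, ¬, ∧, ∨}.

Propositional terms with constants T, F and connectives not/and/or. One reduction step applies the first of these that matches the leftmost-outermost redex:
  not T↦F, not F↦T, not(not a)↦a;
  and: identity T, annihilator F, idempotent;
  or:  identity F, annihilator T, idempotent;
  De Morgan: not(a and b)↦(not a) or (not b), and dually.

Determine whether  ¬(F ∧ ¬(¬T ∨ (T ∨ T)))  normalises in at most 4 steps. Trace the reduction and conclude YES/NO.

  start: ¬(F ∧ ¬(¬T ∨ (T ∨ T)))
  step 1: ¬F ∨ ¬¬(¬T ∨ (T ∨ T))
  step 2: T ∨ ¬¬(¬T ∨ (T ∨ T))
  step 3: T

Answer: YES — reaches normal form T in 3 ≤ 4 steps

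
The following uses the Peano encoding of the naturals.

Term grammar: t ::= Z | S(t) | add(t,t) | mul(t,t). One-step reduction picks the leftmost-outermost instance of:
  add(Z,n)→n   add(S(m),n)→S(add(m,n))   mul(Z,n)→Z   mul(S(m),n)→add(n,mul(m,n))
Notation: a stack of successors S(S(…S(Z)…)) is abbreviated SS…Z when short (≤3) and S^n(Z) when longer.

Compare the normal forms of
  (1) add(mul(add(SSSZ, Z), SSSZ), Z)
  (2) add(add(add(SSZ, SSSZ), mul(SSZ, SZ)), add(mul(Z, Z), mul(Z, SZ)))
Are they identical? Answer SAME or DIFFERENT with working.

Answer: DIFFERENT — A ⇓ S^9(Z), B ⇓ S^7(Z)

Working:
Term A:
  start: add(mul(add(SSSZ, Z), SSSZ), Z)
  →1  add(mul(S(add(SSZ, Z)), SSSZ), Z)
  →2  add(add(SSSZ, mul(add(SSZ, Z), SSSZ)), Z)
  →3  add(S(add(SSZ, mul(add(SSZ, Z), SSSZ))), Z)
  →4  S(add(add(SSZ, mul(add(SSZ, Z), SSSZ)), Z))
  →5  S(add(S(add(SZ, mul(add(SSZ, Z), SSSZ))), Z))
  →6  S(S(add(add(SZ, mul(add(SSZ, Z), SSSZ)), Z)))
  →7  S(S(add(S(add(Z, mul(add(SSZ, Z), SSSZ))), Z)))
  →8  S(S(S(add(add(Z, mul(add(SSZ, Z), SSSZ)), Z))))
  →9  S(S(S(add(mul(add(SSZ, Z), SSSZ), Z))))
  →10  S(S(S(add(mul(S(add(SZ, Z)), SSSZ), Z))))
  →11  S(S(S(add(add(SSSZ, mul(add(SZ, Z), SSSZ)), Z))))
  →12  S(S(S(add(S(add(SSZ, mul(add(SZ, Z), SSSZ))), Z))))
  →13  S(S(S(S(add(add(SSZ, mul(add(SZ, Z), SSSZ)), Z)))))
  →14  S(S(S(S(add(S(add(SZ, mul(add(SZ, Z), SSSZ))), Z)))))
  →15  S(S(S(S(S(add(add(SZ, mul(add(SZ, Z), SSSZ)), Z))))))
  →16  S(S(S(S(S(add(S(add(Z, mul(add(SZ, Z), SSSZ))), Z))))))
  →17  S(S(S(S(S(S(add(add(Z, mul(add(SZ, Z), SSSZ)), Z)))))))
  →18  S(S(S(S(S(S(add(mul(add(SZ, Z), SSSZ), Z)))))))
  →19  S(S(S(S(S(S(add(mul(S(add(Z, Z)), SSSZ), Z)))))))
  →20  S(S(S(S(S(S(add(add(SSSZ, mul(add(Z, Z), SSSZ)), Z)))))))
  →21  S(S(S(S(S(S(add(S(add(SSZ, mul(add(Z, Z), SSSZ))), Z)))))))
  →22  S(S(S(S(S(S(S(add(add(SSZ, mul(add(Z, Z), SSSZ)), Z))))))))
  →23  S(S(S(S(S(S(S(add(S(add(SZ, mul(add(Z, Z), SSSZ))), Z))))))))
  →24  S(S(S(S(S(S(S(S(add(add(SZ, mul(add(Z, Z), SSSZ)), Z)))))))))
  →25  S(S(S(S(S(S(S(S(add(S(add(Z, mul(add(Z, Z), SSSZ))), Z)))))))))
  →26  S(S(S(S(S(S(S(S(S(add(add(Z, mul(add(Z, Z), SSSZ)), Z))))))))))
  →27  S(S(S(S(S(S(S(S(S(add(mul(add(Z, Z), SSSZ), Z))))))))))
  →28  S(S(S(S(S(S(S(S(S(add(mul(Z, SSSZ), Z))))))))))
  →29  S(S(S(S(S(S(S(S(S(add(Z, Z))))))))))
  →30  S^9(Z)

Term B:
  start: add(add(add(SSZ, SSSZ), mul(SSZ, SZ)), add(mul(Z, Z), mul(Z, SZ)))
  →1  add(add(S(add(SZ, SSSZ)), mul(SSZ, SZ)), add(mul(Z, Z), mul(Z, SZ)))
  →2  add(S(add(add(SZ, SSSZ), mul(SSZ, SZ))), add(mul(Z, Z), mul(Z, SZ)))
  →3  S(add(add(add(SZ, SSSZ), mul(SSZ, SZ)), add(mul(Z, Z), mul(Z, SZ))))
  →4  S(add(add(S(add(Z, SSSZ)), mul(SSZ, SZ)), add(mul(Z, Z), mul(Z, SZ))))
  →5  S(add(S(add(add(Z, SSSZ), mul(SSZ, SZ))), add(mul(Z, Z), mul(Z, SZ))))
  →6  S(S(add(add(add(Z, SSSZ), mul(SSZ, SZ)), add(mul(Z, Z), mul(Z, SZ)))))
  →7  S(S(add(add(SSSZ, mul(SSZ, SZ)), add(mul(Z, Z), mul(Z, SZ)))))
  →8  S(S(add(S(add(SSZ, mul(SSZ, SZ))), add(mul(Z, Z), mul(Z, SZ)))))
  →9  S(S(S(add(add(SSZ, mul(SSZ, SZ)), add(mul(Z, Z), mul(Z, SZ))))))
  →10  S(S(S(add(S(add(SZ, mul(SSZ, SZ))), add(mul(Z, Z), mul(Z, SZ))))))
  →11  S(S(S(S(add(add(SZ, mul(SSZ, SZ)), add(mul(Z, Z), mul(Z, SZ)))))))
  →12  S(S(S(S(add(S(add(Z, mul(SSZ, SZ))), add(mul(Z, Z), mul(Z, SZ)))))))
  →13  S(S(S(S(S(add(add(Z, mul(SSZ, SZ)), add(mul(Z, Z), mul(Z, SZ))))))))
  →14  S(S(S(S(S(add(mul(SSZ, SZ), add(mul(Z, Z), mul(Z, SZ))))))))
  →15  S(S(S(S(S(add(add(SZ, mul(SZ, SZ)), add(mul(Z, Z), mul(Z, SZ))))))))
  →16  S(S(S(S(S(add(S(add(Z, mul(SZ, SZ))), add(mul(Z, Z), mul(Z, SZ))))))))
  →17  S(S(S(S(S(S(add(add(Z, mul(SZ, SZ)), add(mul(Z, Z), mul(Z, SZ)))))))))
  →18  S(S(S(S(S(S(add(mul(SZ, SZ), add(mul(Z, Z), mul(Z, SZ)))))))))
  →19  S(S(S(S(S(S(add(add(SZ, mul(Z, SZ)), add(mul(Z, Z), mul(Z, SZ)))))))))
  →20  S(S(S(S(S(S(add(S(add(Z, mul(Z, SZ))), add(mul(Z, Z), mul(Z, SZ)))))))))
  →21  S(S(S(S(S(S(S(add(add(Z, mul(Z, SZ)), add(mul(Z, Z), mul(Z, SZ))))))))))
  →22  S(S(S(S(S(S(S(add(mul(Z, SZ), add(mul(Z, Z), mul(Z, SZ))))))))))
  →23  S(S(S(S(S(S(S(add(Z, add(mul(Z, Z), mul(Z, SZ))))))))))
  →24  S(S(S(S(S(S(S(add(mul(Z, Z), mul(Z, SZ)))))))))
  →25  S(S(S(S(S(S(S(add(Z, mul(Z, SZ)))))))))
  →26  S(S(S(S(S(S(S(mul(Z, SZ))))))))
  →27  S^7(Z)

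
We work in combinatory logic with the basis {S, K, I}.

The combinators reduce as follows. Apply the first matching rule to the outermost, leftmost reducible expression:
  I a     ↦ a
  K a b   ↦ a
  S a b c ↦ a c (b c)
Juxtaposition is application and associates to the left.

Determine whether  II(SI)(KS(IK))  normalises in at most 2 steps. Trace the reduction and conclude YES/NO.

Answer: NO — after 2 steps the term is SI(KS(IK)), not yet normal

Working:
  start: II(SI)(KS(IK))
  [1] I(SI)(KS(IK))
  [2] SI(KS(IK))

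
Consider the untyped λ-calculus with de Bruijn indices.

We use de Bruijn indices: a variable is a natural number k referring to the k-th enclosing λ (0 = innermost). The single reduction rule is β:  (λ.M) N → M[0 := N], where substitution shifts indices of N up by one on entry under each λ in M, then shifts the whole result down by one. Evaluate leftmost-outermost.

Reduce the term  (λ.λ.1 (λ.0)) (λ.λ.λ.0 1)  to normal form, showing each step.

  start: (λ.λ.1 (λ.0)) (λ.λ.λ.0 1)
  →1  λ.(λ.λ.λ.0 1) (λ.0)
  →2  λ.λ.λ.0 1

Answer: normal form = λ.λ.λ.0 1  (in 2 steps)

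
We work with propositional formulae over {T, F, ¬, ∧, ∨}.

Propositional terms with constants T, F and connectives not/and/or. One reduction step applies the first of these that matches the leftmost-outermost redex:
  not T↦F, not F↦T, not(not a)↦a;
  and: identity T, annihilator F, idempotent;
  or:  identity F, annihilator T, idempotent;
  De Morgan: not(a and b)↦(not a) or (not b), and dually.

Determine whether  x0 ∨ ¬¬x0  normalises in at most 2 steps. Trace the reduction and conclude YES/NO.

  start: x0 ∨ ¬¬x0
  step 1: x0 ∨ x0
  step 2: x0

Answer: YES — reaches normal form x0 in 2 ≤ 2 steps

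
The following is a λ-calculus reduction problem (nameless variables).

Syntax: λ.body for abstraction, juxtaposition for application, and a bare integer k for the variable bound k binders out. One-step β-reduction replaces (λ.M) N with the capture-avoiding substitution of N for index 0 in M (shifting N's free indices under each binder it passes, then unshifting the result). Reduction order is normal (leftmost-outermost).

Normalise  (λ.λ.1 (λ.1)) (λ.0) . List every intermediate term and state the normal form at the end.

Answer: normal form = λ.λ.1  (in 2 steps)

Derivation:
  start: (λ.λ.1 (λ.1)) (λ.0)
  →1  λ.(λ.0) (λ.1)
  →2  λ.λ.1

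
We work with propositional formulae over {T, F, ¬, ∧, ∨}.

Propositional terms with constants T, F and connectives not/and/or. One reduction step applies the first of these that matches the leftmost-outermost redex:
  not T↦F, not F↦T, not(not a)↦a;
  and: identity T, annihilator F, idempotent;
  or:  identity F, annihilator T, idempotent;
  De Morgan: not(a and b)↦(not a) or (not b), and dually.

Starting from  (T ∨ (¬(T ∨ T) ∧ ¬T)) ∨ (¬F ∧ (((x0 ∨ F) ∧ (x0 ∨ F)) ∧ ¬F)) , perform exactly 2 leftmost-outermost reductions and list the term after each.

  start: (T ∨ (¬(T ∨ T) ∧ ¬T)) ∨ (¬F ∧ (((x0 ∨ F) ∧ (x0 ∨ F)) ∧ ¬F))
  step 1: T ∨ (¬F ∧ (((x0 ∨ F) ∧ (x0 ∨ F)) ∧ ¬F))
  step 2: T

Answer: after 2 steps: T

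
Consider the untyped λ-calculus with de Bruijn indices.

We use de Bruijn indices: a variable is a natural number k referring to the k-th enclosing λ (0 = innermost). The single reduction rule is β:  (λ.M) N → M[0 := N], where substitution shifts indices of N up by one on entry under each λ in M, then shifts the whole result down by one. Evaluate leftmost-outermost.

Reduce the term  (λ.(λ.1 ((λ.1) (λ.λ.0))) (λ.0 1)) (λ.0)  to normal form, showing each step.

  start: (λ.(λ.1 ((λ.1) (λ.λ.0))) (λ.0 1)) (λ.0)
  step 1: (λ.(λ.0) ((λ.1) (λ.λ.0))) (λ.0 (λ.0))
  step 2: (λ.0) ((λ.λ.0 (λ.0)) (λ.λ.0))
  step 3: (λ.λ.0 (λ.0)) (λ.λ.0)
  step 4: λ.0 (λ.0)

Answer: normal form = λ.0 (λ.0)  (in 4 steps)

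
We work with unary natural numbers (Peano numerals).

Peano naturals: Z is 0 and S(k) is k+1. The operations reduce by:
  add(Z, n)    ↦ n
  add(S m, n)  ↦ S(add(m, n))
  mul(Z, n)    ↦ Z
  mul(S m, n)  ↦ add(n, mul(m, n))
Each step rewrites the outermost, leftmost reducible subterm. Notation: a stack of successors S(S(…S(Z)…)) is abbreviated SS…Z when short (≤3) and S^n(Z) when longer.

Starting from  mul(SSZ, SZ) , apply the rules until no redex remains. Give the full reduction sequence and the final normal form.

Answer: normal form = SSZ  (in 7 steps)

Derivation:
  start: mul(SSZ, SZ)
  step 1: add(SZ, mul(SZ, SZ))
  step 2: S(add(Z, mul(SZ, SZ)))
  step 3: S(mul(SZ, SZ))
  step 4: S(add(SZ, mul(Z, SZ)))
  step 5: S(S(add(Z, mul(Z, SZ))))
  step 6: S(S(mul(Z, SZ)))
  step 7: SSZ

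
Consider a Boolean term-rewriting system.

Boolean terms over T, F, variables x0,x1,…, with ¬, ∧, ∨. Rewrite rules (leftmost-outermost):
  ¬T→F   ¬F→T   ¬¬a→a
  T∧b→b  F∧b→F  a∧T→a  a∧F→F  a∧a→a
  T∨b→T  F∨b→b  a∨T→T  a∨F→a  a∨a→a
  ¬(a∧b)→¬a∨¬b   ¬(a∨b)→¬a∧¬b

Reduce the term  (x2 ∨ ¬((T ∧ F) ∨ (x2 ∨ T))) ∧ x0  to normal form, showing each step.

Answer: normal form = x2 ∧ x0  (in 10 steps)

Working:
  start: (x2 ∨ ¬((T ∧ F) ∨ (x2 ∨ T))) ∧ x0
  →1  (x2 ∨ (¬(T ∧ F) ∧ ¬(x2 ∨ T))) ∧ x0
  →2  (x2 ∨ ((¬T ∨ ¬F) ∧ ¬(x2 ∨ T))) ∧ x0
  →3  (x2 ∨ ((F ∨ ¬F) ∧ ¬(x2 ∨ T))) ∧ x0
  →4  (x2 ∨ (¬F ∧ ¬(x2 ∨ T))) ∧ x0
  →5  (x2 ∨ (T ∧ ¬(x2 ∨ T))) ∧ x0
  →6  (x2 ∨ ¬(x2 ∨ T)) ∧ x0
  →7  (x2 ∨ (¬x2 ∧ ¬T)) ∧ x0
  →8  (x2 ∨ (¬x2 ∧ F)) ∧ x0
  →9  (x2 ∨ F) ∧ x0
  →10  x2 ∧ x0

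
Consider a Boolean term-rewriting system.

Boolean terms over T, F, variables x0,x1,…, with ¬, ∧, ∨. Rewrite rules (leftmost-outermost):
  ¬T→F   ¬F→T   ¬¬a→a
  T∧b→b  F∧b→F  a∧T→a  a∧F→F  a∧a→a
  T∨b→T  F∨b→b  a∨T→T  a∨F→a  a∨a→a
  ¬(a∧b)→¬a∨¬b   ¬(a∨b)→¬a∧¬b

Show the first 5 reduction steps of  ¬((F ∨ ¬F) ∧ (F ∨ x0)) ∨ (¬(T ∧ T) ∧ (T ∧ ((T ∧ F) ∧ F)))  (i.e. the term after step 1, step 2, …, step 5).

  start: ¬((F ∨ ¬F) ∧ (F ∨ x0)) ∨ (¬(T ∧ T) ∧ (T ∧ ((T ∧ F) ∧ F)))
  [1] (¬(F ∨ ¬F) ∨ ¬(F ∨ x0)) ∨ (¬(T ∧ T) ∧ (T ∧ ((T ∧ F) ∧ F)))
  [2] ((¬F ∧ ¬¬F) ∨ ¬(F ∨ x0)) ∨ (¬(T ∧ T) ∧ (T ∧ ((T ∧ F) ∧ F)))
  [3] ((T ∧ ¬¬F) ∨ ¬(F ∨ x0)) ∨ (¬(T ∧ T) ∧ (T ∧ ((T ∧ F) ∧ F)))
  [4] (¬¬F ∨ ¬(F ∨ x0)) ∨ (¬(T ∧ T) ∧ (T ∧ ((T ∧ F) ∧ F)))
  [5] (F ∨ ¬(F ∨ x0)) ∨ (¬(T ∧ T) ∧ (T ∧ ((T ∧ F) ∧ F)))

Answer: after 5 steps: (F ∨ ¬(F ∨ x0)) ∨ (¬(T ∧ T) ∧ (T ∧ ((T ∧ F) ∧ F)))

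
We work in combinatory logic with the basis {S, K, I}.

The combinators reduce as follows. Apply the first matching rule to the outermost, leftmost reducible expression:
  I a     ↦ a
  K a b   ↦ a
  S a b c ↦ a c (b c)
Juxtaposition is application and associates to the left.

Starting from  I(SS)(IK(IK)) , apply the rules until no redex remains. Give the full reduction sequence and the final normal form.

Answer: normal form = SS(KK)  (in 3 steps)

Reduction:
  start: I(SS)(IK(IK))
  [1] SS(IK(IK))
  [2] SS(K(IK))
  [3] SS(KK)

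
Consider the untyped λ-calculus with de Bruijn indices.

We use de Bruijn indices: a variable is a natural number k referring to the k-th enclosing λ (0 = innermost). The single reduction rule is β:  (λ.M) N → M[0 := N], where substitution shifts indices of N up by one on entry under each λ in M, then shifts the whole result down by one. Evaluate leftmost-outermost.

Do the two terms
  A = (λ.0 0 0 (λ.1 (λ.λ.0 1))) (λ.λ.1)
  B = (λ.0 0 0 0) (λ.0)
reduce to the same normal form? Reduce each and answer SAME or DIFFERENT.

Term A:
  start: (λ.0 0 0 (λ.1 (λ.λ.0 1))) (λ.λ.1)
  →1  (λ.λ.1) (λ.λ.1) (λ.λ.1) (λ.(λ.λ.1) (λ.λ.0 1))
  →2  (λ.λ.λ.1) (λ.λ.1) (λ.(λ.λ.1) (λ.λ.0 1))
  →3  (λ.λ.1) (λ.(λ.λ.1) (λ.λ.0 1))
  →4  λ.λ.(λ.λ.1) (λ.λ.0 1)
  →5  λ.λ.λ.λ.λ.0 1

Term B:
  start: (λ.0 0 0 0) (λ.0)
  →1  (λ.0) (λ.0) (λ.0) (λ.0)
  →2  (λ.0) (λ.0) (λ.0)
  →3  (λ.0) (λ.0)
  →4  λ.0

Answer: DIFFERENT — A ⇓ λ.λ.λ.λ.λ.0 1, B ⇓ λ.0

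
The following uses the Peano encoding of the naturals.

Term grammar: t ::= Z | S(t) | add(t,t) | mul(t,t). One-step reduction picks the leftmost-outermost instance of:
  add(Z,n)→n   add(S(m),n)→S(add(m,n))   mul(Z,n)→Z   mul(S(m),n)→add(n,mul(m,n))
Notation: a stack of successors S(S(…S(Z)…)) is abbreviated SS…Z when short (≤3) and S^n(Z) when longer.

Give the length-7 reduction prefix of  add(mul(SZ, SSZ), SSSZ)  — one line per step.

Answer: after 7 steps: S(S(add(Z, SSSZ)))

Working:
  start: add(mul(SZ, SSZ), SSSZ)
  [1] add(add(SSZ, mul(Z, SSZ)), SSSZ)
  [2] add(S(add(SZ, mul(Z, SSZ))), SSSZ)
  [3] S(add(add(SZ, mul(Z, SSZ)), SSSZ))
  [4] S(add(S(add(Z, mul(Z, SSZ))), SSSZ))
  [5] S(S(add(add(Z, mul(Z, SSZ)), SSSZ)))
  [6] S(S(add(mul(Z, SSZ), SSSZ)))
  [7] S(S(add(Z, SSSZ)))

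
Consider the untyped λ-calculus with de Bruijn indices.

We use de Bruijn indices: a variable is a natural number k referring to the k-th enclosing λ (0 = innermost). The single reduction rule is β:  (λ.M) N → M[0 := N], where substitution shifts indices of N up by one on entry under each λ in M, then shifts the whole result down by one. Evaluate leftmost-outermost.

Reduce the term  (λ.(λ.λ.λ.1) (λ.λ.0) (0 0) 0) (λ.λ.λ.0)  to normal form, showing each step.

Answer: normal form = λ.λ.0  (in 5 steps)

Working:
  start: (λ.(λ.λ.λ.1) (λ.λ.0) (0 0) 0) (λ.λ.λ.0)
  [1] (λ.λ.λ.1) (λ.λ.0) ((λ.λ.λ.0) (λ.λ.λ.0)) (λ.λ.λ.0)
  [2] (λ.λ.1) ((λ.λ.λ.0) (λ.λ.λ.0)) (λ.λ.λ.0)
  [3] (λ.(λ.λ.λ.0) (λ.λ.λ.0)) (λ.λ.λ.0)
  [4] (λ.λ.λ.0) (λ.λ.λ.0)
  [5] λ.λ.0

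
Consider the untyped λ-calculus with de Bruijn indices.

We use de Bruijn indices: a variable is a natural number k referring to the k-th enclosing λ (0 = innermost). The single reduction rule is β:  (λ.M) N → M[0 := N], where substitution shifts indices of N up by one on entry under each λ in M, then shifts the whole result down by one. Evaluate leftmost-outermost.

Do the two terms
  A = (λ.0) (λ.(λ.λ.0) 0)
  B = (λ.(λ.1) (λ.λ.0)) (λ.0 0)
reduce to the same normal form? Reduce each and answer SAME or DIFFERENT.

Term A:
  start: (λ.0) (λ.(λ.λ.0) 0)
  →1  λ.(λ.λ.0) 0
  →2  λ.λ.0

Term B:
  start: (λ.(λ.1) (λ.λ.0)) (λ.0 0)
  →1  (λ.λ.0 0) (λ.λ.0)
  →2  λ.0 0

Answer: DIFFERENT — A ⇓ λ.λ.0, B ⇓ λ.0 0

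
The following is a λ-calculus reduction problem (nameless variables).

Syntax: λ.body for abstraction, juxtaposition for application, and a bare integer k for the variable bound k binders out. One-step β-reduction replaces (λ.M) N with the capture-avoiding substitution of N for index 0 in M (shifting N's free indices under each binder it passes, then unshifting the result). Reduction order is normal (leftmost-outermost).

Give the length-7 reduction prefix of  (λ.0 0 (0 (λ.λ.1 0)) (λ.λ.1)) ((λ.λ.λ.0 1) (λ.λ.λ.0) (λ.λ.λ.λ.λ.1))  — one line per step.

  start: (λ.0 0 (0 (λ.λ.1 0)) (λ.λ.1)) ((λ.λ.λ.0 1) (λ.λ.λ.0) (λ.λ.λ.λ.λ.1))
  →1  (λ.λ.λ.0 1) (λ.λ.λ.0) (λ.λ.λ.λ.λ.1) ((λ.λ.λ.0 1) (λ.λ.λ.0) (λ.λ.λ.λ.λ.1)) ((λ.λ.λ.0 1) (λ.λ.λ.0) (λ.λ.λ.λ.λ.1) (λ.λ.1 0)) (λ.λ.1)
  →2  (λ.λ.0 1) (λ.λ.λ.λ.λ.1) ((λ.λ.λ.0 1) (λ.λ.λ.0) (λ.λ.λ.λ.λ.1)) ((λ.λ.λ.0 1) (λ.λ.λ.0) (λ.λ.λ.λ.λ.1) (λ.λ.1 0)) (λ.λ.1)
  →3  (λ.0 (λ.λ.λ.λ.λ.1)) ((λ.λ.λ.0 1) (λ.λ.λ.0) (λ.λ.λ.λ.λ.1)) ((λ.λ.λ.0 1) (λ.λ.λ.0) (λ.λ.λ.λ.λ.1) (λ.λ.1 0)) (λ.λ.1)
  →4  (λ.λ.λ.0 1) (λ.λ.λ.0) (λ.λ.λ.λ.λ.1) (λ.λ.λ.λ.λ.1) ((λ.λ.λ.0 1) (λ.λ.λ.0) (λ.λ.λ.λ.λ.1) (λ.λ.1 0)) (λ.λ.1)
  →5  (λ.λ.0 1) (λ.λ.λ.λ.λ.1) (λ.λ.λ.λ.λ.1) ((λ.λ.λ.0 1) (λ.λ.λ.0) (λ.λ.λ.λ.λ.1) (λ.λ.1 0)) (λ.λ.1)
  →6  (λ.0 (λ.λ.λ.λ.λ.1)) (λ.λ.λ.λ.λ.1) ((λ.λ.λ.0 1) (λ.λ.λ.0) (λ.λ.λ.λ.λ.1) (λ.λ.1 0)) (λ.λ.1)
  →7  (λ.λ.λ.λ.λ.1) (λ.λ.λ.λ.λ.1) ((λ.λ.λ.0 1) (λ.λ.λ.0) (λ.λ.λ.λ.λ.1) (λ.λ.1 0)) (λ.λ.1)

Answer: after 7 steps: (λ.λ.λ.λ.λ.1) (λ.λ.λ.λ.λ.1) ((λ.λ.λ.0 1) (λ.λ.λ.0) (λ.λ.λ.λ.λ.1) (λ.λ.1 0)) (λ.λ.1)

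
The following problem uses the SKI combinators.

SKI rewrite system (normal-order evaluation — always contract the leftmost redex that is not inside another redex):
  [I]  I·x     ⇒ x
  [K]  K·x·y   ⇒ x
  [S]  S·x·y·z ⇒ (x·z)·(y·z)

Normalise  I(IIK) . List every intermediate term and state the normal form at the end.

  start: I(IIK)
  →1  IIK
  →2  IK
  →3  K

Answer: normal form = K  (in 3 steps)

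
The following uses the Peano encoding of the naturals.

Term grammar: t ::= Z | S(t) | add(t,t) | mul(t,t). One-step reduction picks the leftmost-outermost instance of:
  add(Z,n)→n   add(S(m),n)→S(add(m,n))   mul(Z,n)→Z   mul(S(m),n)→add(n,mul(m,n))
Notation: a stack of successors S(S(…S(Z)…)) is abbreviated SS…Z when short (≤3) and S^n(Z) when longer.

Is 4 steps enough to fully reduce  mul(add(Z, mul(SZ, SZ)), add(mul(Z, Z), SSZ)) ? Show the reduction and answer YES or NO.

  start: mul(add(Z, mul(SZ, SZ)), add(mul(Z, Z), SSZ))
  →1  mul(mul(SZ, SZ), add(mul(Z, Z), SSZ))
  →2  mul(add(SZ, mul(Z, SZ)), add(mul(Z, Z), SSZ))
  →3  mul(S(add(Z, mul(Z, SZ))), add(mul(Z, Z), SSZ))
  →4  add(add(mul(Z, Z), SSZ), mul(add(Z, mul(Z, SZ)), add(mul(Z, Z), SSZ)))

Answer: NO — after 4 steps the term is add(add(mul(Z, Z), SSZ), mul(add(Z, mul(Z, SZ)), add(mul(Z, Z), SSZ))), not yet normal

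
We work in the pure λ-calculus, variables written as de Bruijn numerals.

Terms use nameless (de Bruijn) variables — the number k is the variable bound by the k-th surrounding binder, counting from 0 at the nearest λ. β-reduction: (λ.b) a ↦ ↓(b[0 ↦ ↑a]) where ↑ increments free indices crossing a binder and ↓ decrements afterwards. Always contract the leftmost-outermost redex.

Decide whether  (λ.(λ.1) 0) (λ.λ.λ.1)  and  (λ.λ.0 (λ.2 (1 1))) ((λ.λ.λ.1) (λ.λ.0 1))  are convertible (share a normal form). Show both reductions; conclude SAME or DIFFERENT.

Term A:
  start: (λ.(λ.1) 0) (λ.λ.λ.1)
  →1  (λ.λ.λ.λ.1) (λ.λ.λ.1)
  →2  λ.λ.λ.1

Term B:
  start: (λ.λ.0 (λ.2 (1 1))) ((λ.λ.λ.1) (λ.λ.0 1))
  →1  λ.0 (λ.(λ.λ.λ.1) (λ.λ.0 1) (1 1))
  →2  λ.0 (λ.(λ.λ.1) (1 1))
  →3  λ.0 (λ.λ.2 2)

Answer: DIFFERENT — A ⇓ λ.λ.λ.1, B ⇓ λ.0 (λ.λ.2 2)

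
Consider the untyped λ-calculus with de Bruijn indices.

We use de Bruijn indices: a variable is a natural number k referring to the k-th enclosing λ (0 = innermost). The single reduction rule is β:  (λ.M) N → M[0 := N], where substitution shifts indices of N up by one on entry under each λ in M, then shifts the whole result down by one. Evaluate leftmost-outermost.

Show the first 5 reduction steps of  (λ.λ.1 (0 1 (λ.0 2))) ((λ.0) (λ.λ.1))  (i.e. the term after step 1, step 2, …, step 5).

  start: (λ.λ.1 (0 1 (λ.0 2))) ((λ.0) (λ.λ.1))
  →1  λ.(λ.0) (λ.λ.1) (0 ((λ.0) (λ.λ.1)) (λ.0 ((λ.0) (λ.λ.1))))
  →2  λ.(λ.λ.1) (0 ((λ.0) (λ.λ.1)) (λ.0 ((λ.0) (λ.λ.1))))
  →3  λ.λ.1 ((λ.0) (λ.λ.1)) (λ.0 ((λ.0) (λ.λ.1)))
  →4  λ.λ.1 (λ.λ.1) (λ.0 ((λ.0) (λ.λ.1)))
  →5  λ.λ.1 (λ.λ.1) (λ.0 (λ.λ.1))

Answer: after 5 steps: λ.λ.1 (λ.λ.1) (λ.0 (λ.λ.1))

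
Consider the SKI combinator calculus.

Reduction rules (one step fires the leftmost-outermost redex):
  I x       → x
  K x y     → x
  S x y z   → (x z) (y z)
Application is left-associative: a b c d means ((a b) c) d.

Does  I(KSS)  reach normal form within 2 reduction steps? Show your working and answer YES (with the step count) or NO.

  start: I(KSS)
  [1] KSS
  [2] S

Answer: YES — reaches normal form S in 2 ≤ 2 steps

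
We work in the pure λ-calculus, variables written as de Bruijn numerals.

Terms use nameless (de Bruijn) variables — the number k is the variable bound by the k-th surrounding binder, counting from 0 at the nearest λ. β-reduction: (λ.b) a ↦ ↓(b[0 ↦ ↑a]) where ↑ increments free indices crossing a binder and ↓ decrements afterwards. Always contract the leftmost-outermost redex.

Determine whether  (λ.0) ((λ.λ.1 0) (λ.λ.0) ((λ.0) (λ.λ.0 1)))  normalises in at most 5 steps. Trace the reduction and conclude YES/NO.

Answer: YES — reaches normal form λ.0 in 4 ≤ 5 steps

Reduction:
  start: (λ.0) ((λ.λ.1 0) (λ.λ.0) ((λ.0) (λ.λ.0 1)))
  [1] (λ.λ.1 0) (λ.λ.0) ((λ.0) (λ.λ.0 1))
  [2] (λ.(λ.λ.0) 0) ((λ.0) (λ.λ.0 1))
  [3] (λ.λ.0) ((λ.0) (λ.λ.0 1))
  [4] λ.0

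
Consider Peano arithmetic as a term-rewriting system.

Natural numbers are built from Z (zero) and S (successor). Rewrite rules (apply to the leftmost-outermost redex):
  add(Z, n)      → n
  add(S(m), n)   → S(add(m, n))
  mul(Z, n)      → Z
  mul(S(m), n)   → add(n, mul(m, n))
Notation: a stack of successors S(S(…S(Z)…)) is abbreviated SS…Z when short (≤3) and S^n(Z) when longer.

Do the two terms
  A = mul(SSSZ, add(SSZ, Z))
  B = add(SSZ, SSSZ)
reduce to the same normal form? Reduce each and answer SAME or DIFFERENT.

Term A:
  start: mul(SSSZ, add(SSZ, Z))
  →1  add(add(SSZ, Z), mul(SSZ, add(SSZ, Z)))
  →2  add(S(add(SZ, Z)), mul(SSZ, add(SSZ, Z)))
  →3  S(add(add(SZ, Z), mul(SSZ, add(SSZ, Z))))
  →4  S(add(S(add(Z, Z)), mul(SSZ, add(SSZ, Z))))
  →5  S(S(add(add(Z, Z), mul(SSZ, add(SSZ, Z)))))
  →6  S(S(add(Z, mul(SSZ, add(SSZ, Z)))))
  →7  S(S(mul(SSZ, add(SSZ, Z))))
  →8  S(S(add(add(SSZ, Z), mul(SZ, add(SSZ, Z)))))
  →9  S(S(add(S(add(SZ, Z)), mul(SZ, add(SSZ, Z)))))
  →10  S(S(S(add(add(SZ, Z), mul(SZ, add(SSZ, Z))))))
  →11  S(S(S(add(S(add(Z, Z)), mul(SZ, add(SSZ, Z))))))
  →12  S(S(S(S(add(add(Z, Z), mul(SZ, add(SSZ, Z)))))))
  →13  S(S(S(S(add(Z, mul(SZ, add(SSZ, Z)))))))
  →14  S(S(S(S(mul(SZ, add(SSZ, Z))))))
  →15  S(S(S(S(add(add(SSZ, Z), mul(Z, add(SSZ, Z)))))))
  →16  S(S(S(S(add(S(add(SZ, Z)), mul(Z, add(SSZ, Z)))))))
  →17  S(S(S(S(S(add(add(SZ, Z), mul(Z, add(SSZ, Z))))))))
  →18  S(S(S(S(S(add(S(add(Z, Z)), mul(Z, add(SSZ, Z))))))))
  →19  S(S(S(S(S(S(add(add(Z, Z), mul(Z, add(SSZ, Z)))))))))
  →20  S(S(S(S(S(S(add(Z, mul(Z, add(SSZ, Z)))))))))
  →21  S(S(S(S(S(S(mul(Z, add(SSZ, Z))))))))
  →22  S^6(Z)

Term B:
  start: add(SSZ, SSSZ)
  →1  S(add(SZ, SSSZ))
  →2  S(S(add(Z, SSSZ)))
  →3  S^5(Z)

Answer: DIFFERENT — A ⇓ S^6(Z), B ⇓ S^5(Z)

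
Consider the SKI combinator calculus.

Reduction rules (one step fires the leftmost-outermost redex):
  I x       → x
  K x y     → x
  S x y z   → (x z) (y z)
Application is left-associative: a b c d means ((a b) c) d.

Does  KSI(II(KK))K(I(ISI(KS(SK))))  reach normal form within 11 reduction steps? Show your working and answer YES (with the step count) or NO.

Answer: YES — reaches normal form K(K(SIS)) in 8 ≤ 11 steps

Derivation:
  start: KSI(II(KK))K(I(ISI(KS(SK))))
  step 1: S(II(KK))K(I(ISI(KS(SK))))
  step 2: II(KK)(I(ISI(KS(SK))))(K(I(ISI(KS(SK)))))
  step 3: I(KK)(I(ISI(KS(SK))))(K(I(ISI(KS(SK)))))
  step 4: KK(I(ISI(KS(SK))))(K(I(ISI(KS(SK)))))
  step 5: K(K(I(ISI(KS(SK)))))
  step 6: K(K(ISI(KS(SK))))
  step 7: K(K(SI(KS(SK))))
  step 8: K(K(SIS))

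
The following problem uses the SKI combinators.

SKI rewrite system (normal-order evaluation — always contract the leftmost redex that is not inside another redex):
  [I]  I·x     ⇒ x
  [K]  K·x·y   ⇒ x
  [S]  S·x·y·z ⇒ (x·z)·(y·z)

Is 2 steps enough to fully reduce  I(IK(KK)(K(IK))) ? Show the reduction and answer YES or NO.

  start: I(IK(KK)(K(IK)))
  →1  IK(KK)(K(IK))
  →2  K(KK)(K(IK))

Answer: NO — after 2 steps the term is K(KK)(K(IK)), not yet normal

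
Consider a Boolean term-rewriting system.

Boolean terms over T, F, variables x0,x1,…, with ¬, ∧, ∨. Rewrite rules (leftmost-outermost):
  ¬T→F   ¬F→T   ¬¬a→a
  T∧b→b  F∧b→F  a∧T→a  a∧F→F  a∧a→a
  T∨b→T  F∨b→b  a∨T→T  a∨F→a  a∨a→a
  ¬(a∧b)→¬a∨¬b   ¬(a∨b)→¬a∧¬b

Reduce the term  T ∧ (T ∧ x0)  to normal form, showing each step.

  start: T ∧ (T ∧ x0)
  step 1: T ∧ x0
  step 2: x0

Answer: normal form = x0  (in 2 steps)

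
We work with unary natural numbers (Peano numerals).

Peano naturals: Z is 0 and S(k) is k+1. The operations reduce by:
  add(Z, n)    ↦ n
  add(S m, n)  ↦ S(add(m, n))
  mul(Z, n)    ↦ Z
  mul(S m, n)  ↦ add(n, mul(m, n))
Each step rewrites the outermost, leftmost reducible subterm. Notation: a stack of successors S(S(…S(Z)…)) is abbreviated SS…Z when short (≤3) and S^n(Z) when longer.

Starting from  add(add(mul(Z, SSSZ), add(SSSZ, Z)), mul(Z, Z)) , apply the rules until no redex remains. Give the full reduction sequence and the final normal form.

Answer: normal form = SSSZ  (in 11 steps)

Working:
  start: add(add(mul(Z, SSSZ), add(SSSZ, Z)), mul(Z, Z))
  →1  add(add(Z, add(SSSZ, Z)), mul(Z, Z))
  →2  add(add(SSSZ, Z), mul(Z, Z))
  →3  add(S(add(SSZ, Z)), mul(Z, Z))
  →4  S(add(add(SSZ, Z), mul(Z, Z)))
  →5  S(add(S(add(SZ, Z)), mul(Z, Z)))
  →6  S(S(add(add(SZ, Z), mul(Z, Z))))
  →7  S(S(add(S(add(Z, Z)), mul(Z, Z))))
  →8  S(S(S(add(add(Z, Z), mul(Z, Z)))))
  →9  S(S(S(add(Z, mul(Z, Z)))))
  →10  S(S(S(mul(Z, Z))))
  →11  SSSZ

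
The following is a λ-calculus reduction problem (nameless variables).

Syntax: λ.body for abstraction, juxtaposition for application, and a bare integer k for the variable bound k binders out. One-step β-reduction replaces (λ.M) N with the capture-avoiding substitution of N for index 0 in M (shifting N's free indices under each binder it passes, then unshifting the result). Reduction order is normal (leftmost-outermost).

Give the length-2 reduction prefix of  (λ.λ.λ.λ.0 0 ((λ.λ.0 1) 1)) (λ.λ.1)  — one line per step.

  start: (λ.λ.λ.λ.0 0 ((λ.λ.0 1) 1)) (λ.λ.1)
  step 1: λ.λ.λ.0 0 ((λ.λ.0 1) 1)
  step 2: λ.λ.λ.0 0 (λ.0 2)

Answer: after 2 steps: λ.λ.λ.0 0 (λ.0 2)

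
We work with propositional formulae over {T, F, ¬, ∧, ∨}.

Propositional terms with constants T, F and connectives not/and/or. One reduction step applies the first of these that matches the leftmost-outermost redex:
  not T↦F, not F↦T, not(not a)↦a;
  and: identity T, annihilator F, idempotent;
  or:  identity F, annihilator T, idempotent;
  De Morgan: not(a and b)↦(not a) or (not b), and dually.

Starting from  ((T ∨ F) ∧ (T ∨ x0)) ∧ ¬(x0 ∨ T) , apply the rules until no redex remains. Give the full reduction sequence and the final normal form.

Answer: normal form = F  (in 7 steps)

Derivation:
  start: ((T ∨ F) ∧ (T ∨ x0)) ∧ ¬(x0 ∨ T)
  →1  (T ∧ (T ∨ x0)) ∧ ¬(x0 ∨ T)
  →2  (T ∨ x0) ∧ ¬(x0 ∨ T)
  →3  T ∧ ¬(x0 ∨ T)
  →4  ¬(x0 ∨ T)
  →5  ¬x0 ∧ ¬T
  →6  ¬x0 ∧ F
  →7  F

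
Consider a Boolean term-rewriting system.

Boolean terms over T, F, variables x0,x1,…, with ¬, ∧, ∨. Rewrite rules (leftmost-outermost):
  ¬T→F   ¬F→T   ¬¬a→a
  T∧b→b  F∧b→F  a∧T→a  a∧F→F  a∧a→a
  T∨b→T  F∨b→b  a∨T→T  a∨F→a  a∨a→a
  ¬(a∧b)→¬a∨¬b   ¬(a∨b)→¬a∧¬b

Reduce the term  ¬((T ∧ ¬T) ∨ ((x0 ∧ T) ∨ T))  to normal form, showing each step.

  start: ¬((T ∧ ¬T) ∨ ((x0 ∧ T) ∨ T))
  step 1: ¬(T ∧ ¬T) ∧ ¬((x0 ∧ T) ∨ T)
  step 2: (¬T ∨ ¬¬T) ∧ ¬((x0 ∧ T) ∨ T)
  step 3: (F ∨ ¬¬T) ∧ ¬((x0 ∧ T) ∨ T)
  step 4: ¬¬T ∧ ¬((x0 ∧ T) ∨ T)
  step 5: T ∧ ¬((x0 ∧ T) ∨ T)
  step 6: ¬((x0 ∧ T) ∨ T)
  step 7: ¬(x0 ∧ T) ∧ ¬T
  step 8: (¬x0 ∨ ¬T) ∧ ¬T
  step 9: (¬x0 ∨ F) ∧ ¬T
  step 10: ¬x0 ∧ ¬T
  step 11: ¬x0 ∧ F
  step 12: F

Answer: normal form = F  (in 12 steps)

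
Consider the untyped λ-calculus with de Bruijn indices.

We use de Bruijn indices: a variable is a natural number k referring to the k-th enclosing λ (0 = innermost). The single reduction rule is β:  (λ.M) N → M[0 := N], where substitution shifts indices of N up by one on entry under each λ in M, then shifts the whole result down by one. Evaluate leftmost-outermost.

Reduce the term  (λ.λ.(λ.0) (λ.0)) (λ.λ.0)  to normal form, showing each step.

  start: (λ.λ.(λ.0) (λ.0)) (λ.λ.0)
  [1] λ.(λ.0) (λ.0)
  [2] λ.λ.0

Answer: normal form = λ.λ.0  (in 2 steps)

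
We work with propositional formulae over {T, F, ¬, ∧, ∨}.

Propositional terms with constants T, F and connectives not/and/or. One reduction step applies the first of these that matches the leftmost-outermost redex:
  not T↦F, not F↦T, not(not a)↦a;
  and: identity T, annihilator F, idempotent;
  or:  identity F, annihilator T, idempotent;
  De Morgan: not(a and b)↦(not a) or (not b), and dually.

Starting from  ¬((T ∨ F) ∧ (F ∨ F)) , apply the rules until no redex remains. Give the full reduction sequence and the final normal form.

  start: ¬((T ∨ F) ∧ (F ∨ F))
  [1] ¬(T ∨ F) ∨ ¬(F ∨ F)
  [2] (¬T ∧ ¬F) ∨ ¬(F ∨ F)
  [3] (F ∧ ¬F) ∨ ¬(F ∨ F)
  [4] F ∨ ¬(F ∨ F)
  [5] ¬(F ∨ F)
  [6] ¬F ∧ ¬F
  [7] ¬F
  [8] T

Answer: normal form = T  (in 8 steps)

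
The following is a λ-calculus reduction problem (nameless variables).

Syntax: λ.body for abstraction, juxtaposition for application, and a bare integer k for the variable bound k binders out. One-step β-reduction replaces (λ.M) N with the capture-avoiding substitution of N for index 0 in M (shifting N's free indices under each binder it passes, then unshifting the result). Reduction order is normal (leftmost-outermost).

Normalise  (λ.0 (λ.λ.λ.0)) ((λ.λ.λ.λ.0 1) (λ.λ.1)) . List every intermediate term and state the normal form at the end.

  start: (λ.0 (λ.λ.λ.0)) ((λ.λ.λ.λ.0 1) (λ.λ.1))
  step 1: (λ.λ.λ.λ.0 1) (λ.λ.1) (λ.λ.λ.0)
  step 2: (λ.λ.λ.0 1) (λ.λ.λ.0)
  step 3: λ.λ.0 1

Answer: normal form = λ.λ.0 1  (in 3 steps)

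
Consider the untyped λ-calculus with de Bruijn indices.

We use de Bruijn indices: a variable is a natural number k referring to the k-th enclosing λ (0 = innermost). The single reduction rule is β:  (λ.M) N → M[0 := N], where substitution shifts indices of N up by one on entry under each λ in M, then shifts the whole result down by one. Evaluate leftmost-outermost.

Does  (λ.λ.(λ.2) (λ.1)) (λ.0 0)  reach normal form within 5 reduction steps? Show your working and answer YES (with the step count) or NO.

  start: (λ.λ.(λ.2) (λ.1)) (λ.0 0)
  [1] λ.(λ.λ.0 0) (λ.1)
  [2] λ.λ.0 0

Answer: YES — reaches normal form λ.λ.0 0 in 2 ≤ 5 steps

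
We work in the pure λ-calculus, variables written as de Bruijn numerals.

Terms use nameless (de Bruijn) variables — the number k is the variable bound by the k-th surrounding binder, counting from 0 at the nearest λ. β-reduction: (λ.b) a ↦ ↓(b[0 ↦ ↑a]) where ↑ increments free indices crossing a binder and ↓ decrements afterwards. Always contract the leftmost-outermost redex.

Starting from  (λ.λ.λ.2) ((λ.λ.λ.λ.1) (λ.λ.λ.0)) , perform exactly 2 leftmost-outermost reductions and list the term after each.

Answer: after 2 steps: λ.λ.λ.λ.λ.1

Reduction:
  start: (λ.λ.λ.2) ((λ.λ.λ.λ.1) (λ.λ.λ.0))
  [1] λ.λ.(λ.λ.λ.λ.1) (λ.λ.λ.0)
  [2] λ.λ.λ.λ.λ.1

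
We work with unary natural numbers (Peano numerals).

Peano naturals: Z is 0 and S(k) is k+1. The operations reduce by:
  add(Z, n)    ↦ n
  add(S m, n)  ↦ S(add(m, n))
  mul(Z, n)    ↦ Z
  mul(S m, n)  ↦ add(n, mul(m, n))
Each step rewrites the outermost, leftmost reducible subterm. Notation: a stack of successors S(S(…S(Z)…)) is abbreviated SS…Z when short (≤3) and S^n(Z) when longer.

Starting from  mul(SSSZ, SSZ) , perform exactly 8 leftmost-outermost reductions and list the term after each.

Answer: after 8 steps: S(S(S(S(mul(SZ, SSZ)))))

Reduction:
  start: mul(SSSZ, SSZ)
  [1] add(SSZ, mul(SSZ, SSZ))
  [2] S(add(SZ, mul(SSZ, SSZ)))
  [3] S(S(add(Z, mul(SSZ, SSZ))))
  [4] S(S(mul(SSZ, SSZ)))
  [5] S(S(add(SSZ, mul(SZ, SSZ))))
  [6] S(S(S(add(SZ, mul(SZ, SSZ)))))
  [7] S(S(S(S(add(Z, mul(SZ, SSZ))))))
  [8] S(S(S(S(mul(SZ, SSZ)))))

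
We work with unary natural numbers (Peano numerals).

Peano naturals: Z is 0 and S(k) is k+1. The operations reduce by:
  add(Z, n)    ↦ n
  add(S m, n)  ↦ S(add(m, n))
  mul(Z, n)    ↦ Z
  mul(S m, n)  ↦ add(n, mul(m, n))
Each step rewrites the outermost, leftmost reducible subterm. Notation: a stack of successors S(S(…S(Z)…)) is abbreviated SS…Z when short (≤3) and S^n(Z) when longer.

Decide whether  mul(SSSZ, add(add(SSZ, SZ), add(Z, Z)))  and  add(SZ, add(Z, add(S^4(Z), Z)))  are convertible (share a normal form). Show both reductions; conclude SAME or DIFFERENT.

Term A:
  start: mul(SSSZ, add(add(SSZ, SZ), add(Z, Z)))
  →1  add(add(add(SSZ, SZ), add(Z, Z)), mul(SSZ, add(add(SSZ, SZ), add(Z, Z))))
  →2  add(add(S(add(SZ, SZ)), add(Z, Z)), mul(SSZ, add(add(SSZ, SZ), add(Z, Z))))
  →3  add(S(add(add(SZ, SZ), add(Z, Z))), mul(SSZ, add(add(SSZ, SZ), add(Z, Z))))
  →4  S(add(add(add(SZ, SZ), add(Z, Z)), mul(SSZ, add(add(SSZ, SZ), add(Z, Z)))))
  →5  S(add(add(S(add(Z, SZ)), add(Z, Z)), mul(SSZ, add(add(SSZ, SZ), add(Z, Z)))))
  →6  S(add(S(add(add(Z, SZ), add(Z, Z))), mul(SSZ, add(add(SSZ, SZ), add(Z, Z)))))
  →7  S(S(add(add(add(Z, SZ), add(Z, Z)), mul(SSZ, add(add(SSZ, SZ), add(Z, Z))))))
  →8  S(S(add(add(SZ, add(Z, Z)), mul(SSZ, add(add(SSZ, SZ), add(Z, Z))))))
  →9  S(S(add(S(add(Z, add(Z, Z))), mul(SSZ, add(add(SSZ, SZ), add(Z, Z))))))
  →10  S(S(S(add(add(Z, add(Z, Z)), mul(SSZ, add(add(SSZ, SZ), add(Z, Z)))))))
  →11  S(S(S(add(add(Z, Z), mul(SSZ, add(add(SSZ, SZ), add(Z, Z)))))))
  →12  S(S(S(add(Z, mul(SSZ, add(add(SSZ, SZ), add(Z, Z)))))))
  →13  S(S(S(mul(SSZ, add(add(SSZ, SZ), add(Z, Z))))))
  →14  S(S(S(add(add(add(SSZ, SZ), add(Z, Z)), mul(SZ, add(add(SSZ, SZ), add(Z, Z)))))))
  →15  S(S(S(add(add(S(add(SZ, SZ)), add(Z, Z)), mul(SZ, add(add(SSZ, SZ), add(Z, Z)))))))
  →16  S(S(S(add(S(add(add(SZ, SZ), add(Z, Z))), mul(SZ, add(add(SSZ, SZ), add(Z, Z)))))))
  →17  S(S(S(S(add(add(add(SZ, SZ), add(Z, Z)), mul(SZ, add(add(SSZ, SZ), add(Z, Z))))))))
  →18  S(S(S(S(add(add(S(add(Z, SZ)), add(Z, Z)), mul(SZ, add(add(SSZ, SZ), add(Z, Z))))))))
  →19  S(S(S(S(add(S(add(add(Z, SZ), add(Z, Z))), mul(SZ, add(add(SSZ, SZ), add(Z, Z))))))))
  →20  S(S(S(S(S(add(add(add(Z, SZ), add(Z, Z)), mul(SZ, add(add(SSZ, SZ), add(Z, Z)))))))))
  →21  S(S(S(S(S(add(add(SZ, add(Z, Z)), mul(SZ, add(add(SSZ, SZ), add(Z, Z)))))))))
  →22  S(S(S(S(S(add(S(add(Z, add(Z, Z))), mul(SZ, add(add(SSZ, SZ), add(Z, Z)))))))))
  →23  S(S(S(S(S(S(add(add(Z, add(Z, Z)), mul(SZ, add(add(SSZ, SZ), add(Z, Z))))))))))
  →24  S(S(S(S(S(S(add(add(Z, Z), mul(SZ, add(add(SSZ, SZ), add(Z, Z))))))))))
  →25  S(S(S(S(S(S(add(Z, mul(SZ, add(add(SSZ, SZ), add(Z, Z))))))))))
  →26  S(S(S(S(S(S(mul(SZ, add(add(SSZ, SZ), add(Z, Z)))))))))
  →27  S(S(S(S(S(S(add(add(add(SSZ, SZ), add(Z, Z)), mul(Z, add(add(SSZ, SZ), add(Z, Z))))))))))
  →28  S(S(S(S(S(S(add(add(S(add(SZ, SZ)), add(Z, Z)), mul(Z, add(add(SSZ, SZ), add(Z, Z))))))))))
  →29  S(S(S(S(S(S(add(S(add(add(SZ, SZ), add(Z, Z))), mul(Z, add(add(SSZ, SZ), add(Z, Z))))))))))
  →30  S(S(S(S(S(S(S(add(add(add(SZ, SZ), add(Z, Z)), mul(Z, add(add(SSZ, SZ), add(Z, Z)))))))))))
  →31  S(S(S(S(S(S(S(add(add(S(add(Z, SZ)), add(Z, Z)), mul(Z, add(add(SSZ, SZ), add(Z, Z)))))))))))
  →32  S(S(S(S(S(S(S(add(S(add(add(Z, SZ), add(Z, Z))), mul(Z, add(add(SSZ, SZ), add(Z, Z)))))))))))
  →33  S(S(S(S(S(S(S(S(add(add(add(Z, SZ), add(Z, Z)), mul(Z, add(add(SSZ, SZ), add(Z, Z))))))))))))
  →34  S(S(S(S(S(S(S(S(add(add(SZ, add(Z, Z)), mul(Z, add(add(SSZ, SZ), add(Z, Z))))))))))))
  →35  S(S(S(S(S(S(S(S(add(S(add(Z, add(Z, Z))), mul(Z, add(add(SSZ, SZ), add(Z, Z))))))))))))
  →36  S(S(S(S(S(S(S(S(S(add(add(Z, add(Z, Z)), mul(Z, add(add(SSZ, SZ), add(Z, Z)))))))))))))
  →37  S(S(S(S(S(S(S(S(S(add(add(Z, Z), mul(Z, add(add(SSZ, SZ), add(Z, Z)))))))))))))
  →38  S(S(S(S(S(S(S(S(S(add(Z, mul(Z, add(add(SSZ, SZ), add(Z, Z)))))))))))))
  →39  S(S(S(S(S(S(S(S(S(mul(Z, add(add(SSZ, SZ), add(Z, Z))))))))))))
  →40  S^9(Z)

Term B:
  start: add(SZ, add(Z, add(S^4(Z), Z)))
  →1  S(add(Z, add(Z, add(S^4(Z), Z))))
  →2  S(add(Z, add(S^4(Z), Z)))
  →3  S(add(S^4(Z), Z))
  →4  S(S(add(SSSZ, Z)))
  →5  S(S(S(add(SSZ, Z))))
  →6  S(S(S(S(add(SZ, Z)))))
  →7  S(S(S(S(S(add(Z, Z))))))
  →8  S^5(Z)

Answer: DIFFERENT — A ⇓ S^9(Z), B ⇓ S^5(Z)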